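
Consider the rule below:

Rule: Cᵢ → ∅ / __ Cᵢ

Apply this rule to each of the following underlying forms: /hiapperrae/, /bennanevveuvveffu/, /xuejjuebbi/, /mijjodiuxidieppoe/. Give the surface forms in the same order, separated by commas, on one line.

hiaperae, benaneveuvefu, xuejuebi, mijodiuxidiepoe

/hiapperrae/: /pp/ is a geminate; the first /p/ deletes. /rr/ is a geminate; the first /r/ deletes. → [hiaperae].
/bennanevveuvveffu/: /nn/ is a geminate; the first /n/ deletes. /vv/ is a geminate; the first /v/ deletes. /vv/ is a geminate; the first /v/ deletes. /ff/ is a geminate; the first /f/ deletes. → [benaneveuvefu].
/xuejjuebbi/: /jj/ is a geminate; the first /j/ deletes. /bb/ is a geminate; the first /b/ deletes. → [xuejuebi].
/mijjodiuxidieppoe/: /jj/ is a geminate; the first /j/ deletes. /pp/ is a geminate; the first /p/ deletes. → [mijodiuxidiepoe].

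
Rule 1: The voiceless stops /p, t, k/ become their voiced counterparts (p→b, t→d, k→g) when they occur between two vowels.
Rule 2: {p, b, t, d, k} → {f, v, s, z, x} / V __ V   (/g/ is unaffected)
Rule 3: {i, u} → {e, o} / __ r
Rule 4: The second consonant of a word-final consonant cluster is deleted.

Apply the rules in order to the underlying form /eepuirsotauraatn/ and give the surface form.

Rule 1 (intervocalic voicing): /p/ is a voiceless stop between vowels /e/ and /u/, so it voices to [b]. /t/ is a voiceless stop between vowels /o/ and /a/, so it voices to [d]. /eepuirsotauraatn/ → eebuirsodauraatn.
Rule 2 (intervocalic spirantization): /b/ is a stop between vowels /e/ and /u/, so it spirantizes to the fricative [v]. /d/ is a stop between vowels /o/ and /a/, so it spirantizes to the fricative [z]. /eebuirsodauraatn/ → eevuirsozauraatn.
Rule 3 (pre-rhotic lowering): /i/ is a high vowel immediately before /r/, so it lowers to [e]. /u/ is a high vowel immediately before /r/, so it lowers to [o]. /eevuirsozauraatn/ → eevuersozaoraatn.
Rule 4 (final cluster simplification): /n/ is the second consonant of a word-final cluster /tn/, so it deletes. /eevuersozaoraatn/ → eevuersozaoraat.

eevuersozaoraat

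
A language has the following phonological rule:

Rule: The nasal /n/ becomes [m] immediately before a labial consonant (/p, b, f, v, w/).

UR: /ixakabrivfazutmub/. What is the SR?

ixakabrivfazutmub

No segment of /ixakabrivfazutmub/ meets the structural description of the rule, so the form surfaces unchanged.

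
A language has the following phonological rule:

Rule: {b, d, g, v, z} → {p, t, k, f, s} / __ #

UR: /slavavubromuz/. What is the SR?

slavavubromus

Scanning /slavavubromuz/: /v/ at position 4 is not in the conditioning environment; /v/ at position 6 is not in the conditioning environment; /b/ at position 8 is not in the conditioning environment; /z/ is a voiced obstruent in word-final position, so it devoices to [s].
Result: [slavavubromus].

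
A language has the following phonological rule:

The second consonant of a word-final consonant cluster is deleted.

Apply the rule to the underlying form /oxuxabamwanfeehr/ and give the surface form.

/r/ is the second consonant of a word-final cluster /hr/, so it deletes.
Surface form: [oxuxabamwanfeeh].

oxuxabamwanfeeh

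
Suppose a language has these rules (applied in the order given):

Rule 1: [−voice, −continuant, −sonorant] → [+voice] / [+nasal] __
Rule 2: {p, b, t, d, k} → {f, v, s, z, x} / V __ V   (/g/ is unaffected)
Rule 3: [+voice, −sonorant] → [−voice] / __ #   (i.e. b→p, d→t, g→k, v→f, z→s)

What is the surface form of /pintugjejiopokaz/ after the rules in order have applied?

Rule 1 (post-nasal voicing): /t/ is a voiceless stop immediately after the nasal /n/, so it voices to [d]. /pintugjejiopokaz/ → pindugjejiopokaz.
Rule 2 (intervocalic spirantization): /p/ is a stop between vowels /o/ and /o/, so it spirantizes to the fricative [f]. /k/ is a stop between vowels /o/ and /a/, so it spirantizes to the fricative [x]. /pindugjejiopokaz/ → pindugjejiofoxaz.
Rule 3 (final devoicing): /z/ is a voiced obstruent in word-final position, so it devoices to [s]. /pindugjejiofoxaz/ → pindugjejiofoxas.

pindugjejiofoxas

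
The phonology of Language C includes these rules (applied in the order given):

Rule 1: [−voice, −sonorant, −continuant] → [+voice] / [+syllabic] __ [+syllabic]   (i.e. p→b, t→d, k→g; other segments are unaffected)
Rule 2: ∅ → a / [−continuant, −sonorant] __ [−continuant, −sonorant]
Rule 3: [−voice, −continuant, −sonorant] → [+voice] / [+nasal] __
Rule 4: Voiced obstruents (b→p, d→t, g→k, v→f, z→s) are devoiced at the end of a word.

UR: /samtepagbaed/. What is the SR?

samdebagabaet

Rule 1 (intervocalic voicing): /p/ is a voiceless stop between vowels /e/ and /a/, so it voices to [b]. /samtepagbaed/ → samtebagbaed.
Rule 2 (stop-cluster a-epenthesis): /g/ and /b/ form a stop–stop cluster, so [a] is inserted between them. /samtebagbaed/ → samtebagabaed.
Rule 3 (post-nasal voicing): /t/ is a voiceless stop immediately after the nasal /m/, so it voices to [d]. /samtebagabaed/ → samdebagabaed.
Rule 4 (final devoicing): /d/ is a voiced obstruent in word-final position, so it devoices to [t]. /samdebagabaed/ → samdebagabaet.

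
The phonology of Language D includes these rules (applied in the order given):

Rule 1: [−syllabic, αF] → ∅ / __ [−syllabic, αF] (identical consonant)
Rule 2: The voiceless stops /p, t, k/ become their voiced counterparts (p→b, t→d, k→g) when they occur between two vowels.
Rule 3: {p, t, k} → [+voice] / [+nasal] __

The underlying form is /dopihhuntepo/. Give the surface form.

dobihundebo

Rule 1 (degemination): /hh/ is a geminate; the first /h/ deletes. /dopihhuntepo/ → dopihuntepo.
Rule 2 (intervocalic voicing): /p/ is a voiceless stop between vowels /o/ and /i/, so it voices to [b]. /p/ is a voiceless stop between vowels /e/ and /o/, so it voices to [b]. /dopihuntepo/ → dobihuntebo.
Rule 3 (post-nasal voicing): /t/ is a voiceless stop immediately after the nasal /n/, so it voices to [d]. /dobihuntebo/ → dobihundebo.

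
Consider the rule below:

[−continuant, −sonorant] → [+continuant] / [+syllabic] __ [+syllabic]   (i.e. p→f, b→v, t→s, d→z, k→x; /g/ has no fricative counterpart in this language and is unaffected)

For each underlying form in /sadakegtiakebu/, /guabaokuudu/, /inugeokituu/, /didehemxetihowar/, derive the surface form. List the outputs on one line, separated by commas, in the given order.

/sadakegtiakebu/: /d/ is a stop between vowels /a/ and /a/, so it spirantizes to the fricative [z]. /k/ is a stop between vowels /a/ and /e/, so it spirantizes to the fricative [x]. /k/ is a stop between vowels /a/ and /e/, so it spirantizes to the fricative [x]. /b/ is a stop between vowels /e/ and /u/, so it spirantizes to the fricative [v]. → [sazaxegtiaxevu].
/guabaokuudu/: /b/ is a stop between vowels /a/ and /a/, so it spirantizes to the fricative [v]. /k/ is a stop between vowels /o/ and /u/, so it spirantizes to the fricative [x]. /d/ is a stop between vowels /u/ and /u/, so it spirantizes to the fricative [z]. → [guavaoxuuzu].
/inugeokituu/: /k/ is a stop between vowels /o/ and /i/, so it spirantizes to the fricative [x]. /t/ is a stop between vowels /i/ and /u/, so it spirantizes to the fricative [s]. → [inugeoxisuu].
/didehemxetihowar/: /d/ is a stop between vowels /i/ and /e/, so it spirantizes to the fricative [z]. /t/ is a stop between vowels /e/ and /i/, so it spirantizes to the fricative [s]. → [dizehemxesihowar].

sazaxegtiaxevu, guavaoxuuzu, inugeoxisuu, dizehemxesihowar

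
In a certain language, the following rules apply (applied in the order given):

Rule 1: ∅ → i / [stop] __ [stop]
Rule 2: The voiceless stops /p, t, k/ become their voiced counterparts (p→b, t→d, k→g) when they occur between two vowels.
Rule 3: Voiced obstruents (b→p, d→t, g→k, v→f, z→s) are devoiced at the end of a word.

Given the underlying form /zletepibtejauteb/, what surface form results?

Rule 1 (stop-cluster i-epenthesis): /b/ and /t/ form a stop–stop cluster, so [i] is inserted between them. /zletepibtejauteb/ → zletepibitejauteb.
Rule 2 (intervocalic voicing): /t/ is a voiceless stop between vowels /e/ and /e/, so it voices to [d]. /p/ is a voiceless stop between vowels /e/ and /i/, so it voices to [b]. /t/ is a voiceless stop between vowels /i/ and /e/, so it voices to [d]. /t/ is a voiceless stop between vowels /u/ and /e/, so it voices to [d]. /zletepibitejauteb/ → zledebibidejaudeb.
Rule 3 (final devoicing): /b/ is a voiced obstruent in word-final position, so it devoices to [p]. /zledebibidejaudeb/ → zledebibidejaudep.

zledebibidejaudep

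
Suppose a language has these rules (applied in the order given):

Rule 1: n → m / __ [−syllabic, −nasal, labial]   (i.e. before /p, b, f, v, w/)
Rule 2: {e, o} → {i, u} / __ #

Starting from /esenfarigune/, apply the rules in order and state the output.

esemfariguni

Rule 1 (nasal place assimilation): /n/ precedes the labial consonant /f/, so it assimilates in place to [m]. /esenfarigune/ → esemfarigune.
Rule 2 (final vowel raising): /e/ is a mid vowel in word-final position, so it raises to [i]. /esemfarigune/ → esemfariguni.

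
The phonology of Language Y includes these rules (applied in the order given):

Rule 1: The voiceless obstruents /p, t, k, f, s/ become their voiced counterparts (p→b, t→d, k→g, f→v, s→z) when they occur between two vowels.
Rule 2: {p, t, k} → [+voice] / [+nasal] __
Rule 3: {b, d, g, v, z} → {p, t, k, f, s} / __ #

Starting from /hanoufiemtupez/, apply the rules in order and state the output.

Rule 1 (intervocalic voicing): /f/ is a voiceless obstruent between vowels /u/ and /i/, so it voices to [v]. /p/ is a voiceless obstruent between vowels /u/ and /e/, so it voices to [b]. /hanoufiemtupez/ → hanouviemtubez.
Rule 2 (post-nasal voicing): /t/ is a voiceless stop immediately after the nasal /m/, so it voices to [d]. /hanouviemtubez/ → hanouviemdubez.
Rule 3 (final devoicing): /z/ is a voiced obstruent in word-final position, so it devoices to [s]. /hanouviemdubez/ → hanouviemdubes.

hanouviemdubes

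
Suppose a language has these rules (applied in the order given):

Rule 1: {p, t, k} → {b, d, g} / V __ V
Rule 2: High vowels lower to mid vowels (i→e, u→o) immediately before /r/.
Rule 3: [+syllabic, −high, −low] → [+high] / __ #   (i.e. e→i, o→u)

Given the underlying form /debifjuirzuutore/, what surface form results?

debifjuerzuudori

Rule 1 (intervocalic voicing): /t/ is a voiceless stop between vowels /u/ and /o/, so it voices to [d]. /debifjuirzuutore/ → debifjuirzuudore.
Rule 2 (pre-rhotic lowering): /i/ is a high vowel immediately before /r/, so it lowers to [e]. /debifjuirzuudore/ → debifjuerzuudore.
Rule 3 (final vowel raising): /e/ is a mid vowel in word-final position, so it raises to [i]. /debifjuerzuudore/ → debifjuerzuudori.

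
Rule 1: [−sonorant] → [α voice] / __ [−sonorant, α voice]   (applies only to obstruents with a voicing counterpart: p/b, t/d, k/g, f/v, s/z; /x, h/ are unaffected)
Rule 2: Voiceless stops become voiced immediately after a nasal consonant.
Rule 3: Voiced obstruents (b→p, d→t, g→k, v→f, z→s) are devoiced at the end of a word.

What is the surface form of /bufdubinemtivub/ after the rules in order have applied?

Rule 1 (regressive voicing assimilation): /f/ precedes the voiced obstruent /d/, so it voices to [v] by assimilation. /bufdubinemtivub/ → buvdubinemtivub.
Rule 2 (post-nasal voicing): /t/ is a voiceless stop immediately after the nasal /m/, so it voices to [d]. /buvdubinemtivub/ → buvdubinemdivub.
Rule 3 (final devoicing): /b/ is a voiced obstruent in word-final position, so it devoices to [p]. /buvdubinemdivub/ → buvdubinemdivup.

buvdubinemdivup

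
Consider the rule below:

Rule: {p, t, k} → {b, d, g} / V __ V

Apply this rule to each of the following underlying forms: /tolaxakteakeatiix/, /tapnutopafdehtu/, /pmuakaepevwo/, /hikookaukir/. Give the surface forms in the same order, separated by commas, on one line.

tolaxakteageadiix, tapnudobafdehtu, pmuagaebevwo, higoogaugir

/tolaxakteakeatiix/: /k/ is a voiceless stop between vowels /a/ and /e/, so it voices to [g]. /t/ is a voiceless stop between vowels /a/ and /i/, so it voices to [d]. → [tolaxakteageadiix].
/tapnutopafdehtu/: /t/ is a voiceless stop between vowels /u/ and /o/, so it voices to [d]. /p/ is a voiceless stop between vowels /o/ and /a/, so it voices to [b]. → [tapnudobafdehtu].
/pmuakaepevwo/: /k/ is a voiceless stop between vowels /a/ and /a/, so it voices to [g]. /p/ is a voiceless stop between vowels /e/ and /e/, so it voices to [b]. → [pmuagaebevwo].
/hikookaukir/: /k/ is a voiceless stop between vowels /i/ and /o/, so it voices to [g]. /k/ is a voiceless stop between vowels /o/ and /a/, so it voices to [g]. /k/ is a voiceless stop between vowels /u/ and /i/, so it voices to [g]. → [higoogaugir].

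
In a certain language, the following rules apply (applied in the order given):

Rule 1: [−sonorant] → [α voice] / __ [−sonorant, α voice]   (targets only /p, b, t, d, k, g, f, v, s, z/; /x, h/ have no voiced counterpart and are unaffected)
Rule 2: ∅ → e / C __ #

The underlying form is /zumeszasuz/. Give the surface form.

Rule 1 (regressive voicing assimilation): /s/ precedes the voiced obstruent /z/, so it voices to [z] by assimilation. /zumeszasuz/ → zumezzasuz.
Rule 2 (final e-epenthesis): the form ends in the consonant /z/, so [e] is inserted word-finally. /zumezzasuz/ → zumezzasuze.

zumezzasuze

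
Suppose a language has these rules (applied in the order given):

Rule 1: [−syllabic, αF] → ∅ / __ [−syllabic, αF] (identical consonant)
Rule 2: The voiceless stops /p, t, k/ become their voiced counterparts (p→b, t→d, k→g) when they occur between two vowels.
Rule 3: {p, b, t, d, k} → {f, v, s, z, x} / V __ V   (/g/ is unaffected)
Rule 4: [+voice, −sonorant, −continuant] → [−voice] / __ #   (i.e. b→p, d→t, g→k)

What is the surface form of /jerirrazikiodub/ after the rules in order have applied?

jerirazigiozup

Rule 1 (degemination): /rr/ is a geminate; the first /r/ deletes. /jerirrazikiodub/ → jerirazikiodub.
Rule 2 (intervocalic voicing): /k/ is a voiceless stop between vowels /i/ and /i/, so it voices to [g]. /jerirazikiodub/ → jerirazigiodub.
Rule 3 (intervocalic spirantization): /d/ is a stop between vowels /o/ and /u/, so it spirantizes to the fricative [z]. /jerirazigiodub/ → jerirazigiozub.
Rule 4 (final devoicing): /b/ is a voiced stop in word-final position, so it devoices to [p]. /jerirazigiozub/ → jerirazigiozup.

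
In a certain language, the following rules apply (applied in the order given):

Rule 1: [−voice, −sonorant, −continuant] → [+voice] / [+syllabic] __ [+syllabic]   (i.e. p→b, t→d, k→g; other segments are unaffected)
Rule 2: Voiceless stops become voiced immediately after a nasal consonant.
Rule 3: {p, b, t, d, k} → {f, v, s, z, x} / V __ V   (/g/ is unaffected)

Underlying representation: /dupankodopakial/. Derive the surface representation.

Rule 1 (intervocalic voicing): /p/ is a voiceless stop between vowels /u/ and /a/, so it voices to [b]. /p/ is a voiceless stop between vowels /o/ and /a/, so it voices to [b]. /k/ is a voiceless stop between vowels /a/ and /i/, so it voices to [g]. /dupankodopakial/ → dubankodobagial.
Rule 2 (post-nasal voicing): /k/ is a voiceless stop immediately after the nasal /n/, so it voices to [g]. /dubankodobagial/ → dubangodobagial.
Rule 3 (intervocalic spirantization): /b/ is a stop between vowels /u/ and /a/, so it spirantizes to the fricative [v]. /d/ is a stop between vowels /o/ and /o/, so it spirantizes to the fricative [z]. /b/ is a stop between vowels /o/ and /a/, so it spirantizes to the fricative [v]. /dubangodobagial/ → duvangozovagial.

duvangozovagial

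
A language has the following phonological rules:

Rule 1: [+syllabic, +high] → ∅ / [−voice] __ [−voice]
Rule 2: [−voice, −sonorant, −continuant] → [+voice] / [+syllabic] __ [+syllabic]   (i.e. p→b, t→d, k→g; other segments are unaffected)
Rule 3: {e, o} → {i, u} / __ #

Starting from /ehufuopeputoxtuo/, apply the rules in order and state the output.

Rule 1 (high vowel syncope): /u/ is a high vowel flanked by voiceless consonants /h/ and /f/, so it deletes. /u/ is a high vowel flanked by voiceless consonants /p/ and /t/, so it deletes. /ehufuopeputoxtuo/ → ehfuopeptoxtuo.
Rule 2 (intervocalic voicing): /p/ is a voiceless stop between vowels /o/ and /e/, so it voices to [b]. /ehfuopeptoxtuo/ → ehfuobeptoxtuo.
Rule 3 (final vowel raising): /o/ is a mid vowel in word-final position, so it raises to [u]. /ehfuobeptoxtuo/ → ehfuobeptoxtuu.

ehfuobeptoxtuu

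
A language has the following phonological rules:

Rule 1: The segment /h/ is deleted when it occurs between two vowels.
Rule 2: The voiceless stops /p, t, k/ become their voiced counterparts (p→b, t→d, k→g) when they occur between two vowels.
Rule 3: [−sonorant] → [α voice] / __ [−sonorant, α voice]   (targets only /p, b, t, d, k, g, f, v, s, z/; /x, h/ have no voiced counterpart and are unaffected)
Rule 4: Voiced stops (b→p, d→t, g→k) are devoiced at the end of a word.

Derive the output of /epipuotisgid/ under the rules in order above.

Rule 1 (intervocalic h-deletion): no segment meets the environment; /epipuotisgid/ is unchanged.
Rule 2 (intervocalic voicing): /p/ is a voiceless stop between vowels /e/ and /i/, so it voices to [b]. /p/ is a voiceless stop between vowels /i/ and /u/, so it voices to [b]. /t/ is a voiceless stop between vowels /o/ and /i/, so it voices to [d]. /epipuotisgid/ → ebibuodisgid.
Rule 3 (regressive voicing assimilation): /s/ precedes the voiced obstruent /g/, so it voices to [z] by assimilation. /ebibuodisgid/ → ebibuodizgid.
Rule 4 (final devoicing): /d/ is a voiced stop in word-final position, so it devoices to [t]. /ebibuodizgid/ → ebibuodizgit.

ebibuodizgit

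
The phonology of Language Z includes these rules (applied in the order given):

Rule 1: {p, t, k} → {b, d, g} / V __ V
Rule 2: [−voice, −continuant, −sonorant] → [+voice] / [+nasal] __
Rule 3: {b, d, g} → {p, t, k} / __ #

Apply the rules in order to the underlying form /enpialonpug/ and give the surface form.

enbialonbuk

Rule 1 (intervocalic voicing): no segment meets the environment; /enpialonpug/ is unchanged.
Rule 2 (post-nasal voicing): /p/ is a voiceless stop immediately after the nasal /n/, so it voices to [b]. /p/ is a voiceless stop immediately after the nasal /n/, so it voices to [b]. /enpialonpug/ → enbialonbug.
Rule 3 (final devoicing): /g/ is a voiced stop in word-final position, so it devoices to [k]. /enbialonbug/ → enbialonbuk.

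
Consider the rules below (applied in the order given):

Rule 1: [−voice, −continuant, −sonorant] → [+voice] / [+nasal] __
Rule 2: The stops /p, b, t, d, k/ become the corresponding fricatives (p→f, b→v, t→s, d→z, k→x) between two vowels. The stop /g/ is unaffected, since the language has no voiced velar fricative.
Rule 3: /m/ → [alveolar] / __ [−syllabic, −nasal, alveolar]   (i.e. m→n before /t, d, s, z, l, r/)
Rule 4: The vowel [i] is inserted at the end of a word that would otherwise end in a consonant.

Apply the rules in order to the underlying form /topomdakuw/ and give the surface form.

tofondaxuwi

Rule 1 (post-nasal voicing): no segment meets the environment; /topomdakuw/ is unchanged.
Rule 2 (intervocalic spirantization): /p/ is a stop between vowels /o/ and /o/, so it spirantizes to the fricative [f]. /k/ is a stop between vowels /a/ and /u/, so it spirantizes to the fricative [x]. /topomdakuw/ → tofomdaxuw.
Rule 3 (nasal place assimilation): /m/ precedes the alveolar consonant /d/, so it assimilates in place to [n]. /tofomdaxuw/ → tofondaxuw.
Rule 4 (final i-epenthesis): the form ends in the consonant /w/, so [i] is inserted word-finally. /tofondaxuw/ → tofondaxuwi.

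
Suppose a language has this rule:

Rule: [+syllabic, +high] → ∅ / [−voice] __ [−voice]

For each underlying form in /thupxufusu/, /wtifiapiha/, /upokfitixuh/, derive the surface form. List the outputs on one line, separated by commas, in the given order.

/thupxufusu/: /u/ is a high vowel flanked by voiceless consonants /h/ and /p/, so it deletes. /u/ is a high vowel flanked by voiceless consonants /x/ and /f/, so it deletes. /u/ is a high vowel flanked by voiceless consonants /f/ and /s/, so it deletes. → [thpxfsu].
/wtifiapiha/: /i/ is a high vowel flanked by voiceless consonants /t/ and /f/, so it deletes. /i/ is a high vowel flanked by voiceless consonants /p/ and /h/, so it deletes. → [wtfiapha].
/upokfitixuh/: /i/ is a high vowel flanked by voiceless consonants /f/ and /t/, so it deletes. /i/ is a high vowel flanked by voiceless consonants /t/ and /x/, so it deletes. /u/ is a high vowel flanked by voiceless consonants /x/ and /h/, so it deletes. → [upokftxh].

thpxfsu, wtfiapha, upokftxh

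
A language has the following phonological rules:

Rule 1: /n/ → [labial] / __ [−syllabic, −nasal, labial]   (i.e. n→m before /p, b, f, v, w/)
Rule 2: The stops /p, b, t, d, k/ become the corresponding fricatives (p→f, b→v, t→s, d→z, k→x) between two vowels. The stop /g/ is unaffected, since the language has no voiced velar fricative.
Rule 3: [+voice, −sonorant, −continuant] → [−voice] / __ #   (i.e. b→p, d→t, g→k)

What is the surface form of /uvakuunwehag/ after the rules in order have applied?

Rule 1 (nasal place assimilation): /n/ precedes the labial consonant /w/, so it assimilates in place to [m]. /uvakuunwehag/ → uvakuumwehag.
Rule 2 (intervocalic spirantization): /k/ is a stop between vowels /a/ and /u/, so it spirantizes to the fricative [x]. /uvakuumwehag/ → uvaxuumwehag.
Rule 3 (final devoicing): /g/ is a voiced stop in word-final position, so it devoices to [k]. /uvaxuumwehag/ → uvaxuumwehak.

uvaxuumwehak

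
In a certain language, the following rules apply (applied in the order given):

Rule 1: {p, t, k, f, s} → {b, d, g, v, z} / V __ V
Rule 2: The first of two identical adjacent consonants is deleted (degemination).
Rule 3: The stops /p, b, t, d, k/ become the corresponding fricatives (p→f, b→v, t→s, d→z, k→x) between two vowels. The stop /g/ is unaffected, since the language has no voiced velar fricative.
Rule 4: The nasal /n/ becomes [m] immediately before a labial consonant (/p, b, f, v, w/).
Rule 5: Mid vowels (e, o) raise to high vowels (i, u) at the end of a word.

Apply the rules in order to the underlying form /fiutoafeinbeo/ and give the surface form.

Rule 1 (intervocalic voicing): /t/ is a voiceless obstruent between vowels /u/ and /o/, so it voices to [d]. /f/ is a voiceless obstruent between vowels /a/ and /e/, so it voices to [v]. /fiutoafeinbeo/ → fiudoaveinbeo.
Rule 2 (degemination): no segment meets the environment; /fiudoaveinbeo/ is unchanged.
Rule 3 (intervocalic spirantization): /d/ is a stop between vowels /u/ and /o/, so it spirantizes to the fricative [z]. /fiudoaveinbeo/ → fiuzoaveinbeo.
Rule 4 (nasal place assimilation): /n/ precedes the labial consonant /b/, so it assimilates in place to [m]. /fiuzoaveinbeo/ → fiuzoaveimbeo.
Rule 5 (final vowel raising): /o/ is a mid vowel in word-final position, so it raises to [u]. /fiuzoaveimbeo/ → fiuzoaveimbeu.

fiuzoaveimbeu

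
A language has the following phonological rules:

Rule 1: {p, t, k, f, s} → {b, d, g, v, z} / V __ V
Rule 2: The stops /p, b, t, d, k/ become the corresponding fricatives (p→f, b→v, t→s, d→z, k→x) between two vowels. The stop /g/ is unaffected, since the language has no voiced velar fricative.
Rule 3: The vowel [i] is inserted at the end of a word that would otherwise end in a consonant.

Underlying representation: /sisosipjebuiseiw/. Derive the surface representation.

Rule 1 (intervocalic voicing): /s/ is a voiceless obstruent between vowels /i/ and /o/, so it voices to [z]. /s/ is a voiceless obstruent between vowels /o/ and /i/, so it voices to [z]. /s/ is a voiceless obstruent between vowels /i/ and /e/, so it voices to [z]. /sisosipjebuiseiw/ → sizozipjebuizeiw.
Rule 2 (intervocalic spirantization): /b/ is a stop between vowels /e/ and /u/, so it spirantizes to the fricative [v]. /sizozipjebuizeiw/ → sizozipjevuizeiw.
Rule 3 (final i-epenthesis): the form ends in the consonant /w/, so [i] is inserted word-finally. /sizozipjevuizeiw/ → sizozipjevuizeiwi.

sizozipjevuizeiwi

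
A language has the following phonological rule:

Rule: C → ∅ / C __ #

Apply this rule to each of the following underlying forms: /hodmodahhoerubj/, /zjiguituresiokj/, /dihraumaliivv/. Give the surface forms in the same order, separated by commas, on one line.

hodmodahhoerub, zjiguituresiok, dihraumaliiv

/hodmodahhoerubj/: /j/ is the second consonant of a word-final cluster /bj/, so it deletes. → [hodmodahhoerub].
/zjiguituresiokj/: /j/ is the second consonant of a word-final cluster /kj/, so it deletes. → [zjiguituresiok].
/dihraumaliivv/: /v/ is the second consonant of a word-final cluster /vv/, so it deletes. → [dihraumaliiv].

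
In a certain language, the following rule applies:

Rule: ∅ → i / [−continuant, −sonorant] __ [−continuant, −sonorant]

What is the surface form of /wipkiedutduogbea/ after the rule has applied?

/p/ and /k/ form a stop–stop cluster, so [i] is inserted between them.
/t/ and /d/ form a stop–stop cluster, so [i] is inserted between them.
/g/ and /b/ form a stop–stop cluster, so [i] is inserted between them.
Surface form: [wipikiedutiduogibea].

wipikiedutiduogibea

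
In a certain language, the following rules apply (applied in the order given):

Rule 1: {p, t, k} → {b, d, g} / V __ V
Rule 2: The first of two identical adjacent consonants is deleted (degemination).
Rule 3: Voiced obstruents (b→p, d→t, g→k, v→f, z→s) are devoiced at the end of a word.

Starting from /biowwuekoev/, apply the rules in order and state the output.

Rule 1 (intervocalic voicing): /k/ is a voiceless stop between vowels /e/ and /o/, so it voices to [g]. /biowwuekoev/ → biowwuegoev.
Rule 2 (degemination): /ww/ is a geminate; the first /w/ deletes. /biowwuegoev/ → biowuegoev.
Rule 3 (final devoicing): /v/ is a voiced obstruent in word-final position, so it devoices to [f]. /biowuegoev/ → biowuegoef.

biowuegoef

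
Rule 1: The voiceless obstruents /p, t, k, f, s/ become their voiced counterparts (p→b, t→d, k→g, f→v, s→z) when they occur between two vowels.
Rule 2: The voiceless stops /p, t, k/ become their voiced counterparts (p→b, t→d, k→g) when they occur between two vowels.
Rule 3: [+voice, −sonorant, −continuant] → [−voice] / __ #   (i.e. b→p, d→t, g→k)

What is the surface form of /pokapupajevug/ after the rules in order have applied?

Rule 1 (intervocalic voicing): /k/ is a voiceless obstruent between vowels /o/ and /a/, so it voices to [g]. /p/ is a voiceless obstruent between vowels /a/ and /u/, so it voices to [b]. /p/ is a voiceless obstruent between vowels /u/ and /a/, so it voices to [b]. /pokapupajevug/ → pogabubajevug.
Rule 2 (intervocalic voicing): no segment meets the environment; /pogabubajevug/ is unchanged.
Rule 3 (final devoicing): /g/ is a voiced stop in word-final position, so it devoices to [k]. /pogabubajevug/ → pogabubajevuk.

pogabubajevuk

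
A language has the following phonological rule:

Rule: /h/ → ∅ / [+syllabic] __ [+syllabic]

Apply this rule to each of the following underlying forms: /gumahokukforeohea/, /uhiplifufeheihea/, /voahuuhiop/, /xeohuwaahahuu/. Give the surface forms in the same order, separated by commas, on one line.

/gumahokukforeohea/: /h/ occurs between vowels /a/ and /o/, so it deletes. /h/ occurs between vowels /o/ and /e/, so it deletes. → [gumaokukforeoea].
/uhiplifufeheihea/: /h/ occurs between vowels /u/ and /i/, so it deletes. /h/ occurs between vowels /e/ and /e/, so it deletes. /h/ occurs between vowels /i/ and /e/, so it deletes. → [uiplifufeeiea].
/voahuuhiop/: /h/ occurs between vowels /a/ and /u/, so it deletes. /h/ occurs between vowels /u/ and /i/, so it deletes. → [voauuiop].
/xeohuwaahahuu/: /h/ occurs between vowels /o/ and /u/, so it deletes. /h/ occurs between vowels /a/ and /a/, so it deletes. /h/ occurs between vowels /a/ and /u/, so it deletes. → [xeouwaaauu].

gumaokukforeoea, uiplifufeeiea, voauuiop, xeouwaaauu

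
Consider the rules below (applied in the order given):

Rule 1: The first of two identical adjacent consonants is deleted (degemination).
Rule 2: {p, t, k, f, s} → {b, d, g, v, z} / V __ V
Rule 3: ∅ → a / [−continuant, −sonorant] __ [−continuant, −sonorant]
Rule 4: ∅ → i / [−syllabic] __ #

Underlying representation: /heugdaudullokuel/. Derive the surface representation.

Rule 1 (degemination): /ll/ is a geminate; the first /l/ deletes. /heugdaudullokuel/ → heugdaudulokuel.
Rule 2 (intervocalic voicing): /k/ is a voiceless obstruent between vowels /o/ and /u/, so it voices to [g]. /heugdaudulokuel/ → heugdauduloguel.
Rule 3 (stop-cluster a-epenthesis): /g/ and /d/ form a stop–stop cluster, so [a] is inserted between them. /heugdauduloguel/ → heugadauduloguel.
Rule 4 (final i-epenthesis): the form ends in the consonant /l/, so [i] is inserted word-finally. /heugadauduloguel/ → heugadaudulogueli.

heugadaudulogueli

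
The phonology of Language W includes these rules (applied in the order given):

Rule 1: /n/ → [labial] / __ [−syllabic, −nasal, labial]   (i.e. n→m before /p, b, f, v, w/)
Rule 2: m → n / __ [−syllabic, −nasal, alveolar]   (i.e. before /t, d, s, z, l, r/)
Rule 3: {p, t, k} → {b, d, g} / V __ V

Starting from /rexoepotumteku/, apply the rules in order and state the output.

rexoeboduntegu

Rule 1 (nasal place assimilation): no segment meets the environment; /rexoepotumteku/ is unchanged.
Rule 2 (nasal place assimilation): /m/ precedes the alveolar consonant /t/, so it assimilates in place to [n]. /rexoepotumteku/ → rexoepotunteku.
Rule 3 (intervocalic voicing): /p/ is a voiceless stop between vowels /e/ and /o/, so it voices to [b]. /t/ is a voiceless stop between vowels /o/ and /u/, so it voices to [d]. /k/ is a voiceless stop between vowels /e/ and /u/, so it voices to [g]. /rexoepotunteku/ → rexoeboduntegu.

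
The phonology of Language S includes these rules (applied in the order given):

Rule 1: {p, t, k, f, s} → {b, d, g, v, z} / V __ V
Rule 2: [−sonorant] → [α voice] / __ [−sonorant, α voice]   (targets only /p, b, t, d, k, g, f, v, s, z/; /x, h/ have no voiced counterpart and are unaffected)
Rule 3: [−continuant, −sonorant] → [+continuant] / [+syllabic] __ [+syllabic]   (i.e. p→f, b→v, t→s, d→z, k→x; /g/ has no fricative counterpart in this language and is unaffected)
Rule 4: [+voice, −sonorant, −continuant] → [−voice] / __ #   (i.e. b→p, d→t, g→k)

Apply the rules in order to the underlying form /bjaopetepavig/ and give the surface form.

Rule 1 (intervocalic voicing): /p/ is a voiceless obstruent between vowels /o/ and /e/, so it voices to [b]. /t/ is a voiceless obstruent between vowels /e/ and /e/, so it voices to [d]. /p/ is a voiceless obstruent between vowels /e/ and /a/, so it voices to [b]. /bjaopetepavig/ → bjaobedebavig.
Rule 2 (regressive voicing assimilation): no segment meets the environment; /bjaobedebavig/ is unchanged.
Rule 3 (intervocalic spirantization): /b/ is a stop between vowels /o/ and /e/, so it spirantizes to the fricative [v]. /d/ is a stop between vowels /e/ and /e/, so it spirantizes to the fricative [z]. /b/ is a stop between vowels /e/ and /a/, so it spirantizes to the fricative [v]. /bjaobedebavig/ → bjaovezevavig.
Rule 4 (final devoicing): /g/ is a voiced stop in word-final position, so it devoices to [k]. /bjaovezevavig/ → bjaovezevavik.

bjaovezevavik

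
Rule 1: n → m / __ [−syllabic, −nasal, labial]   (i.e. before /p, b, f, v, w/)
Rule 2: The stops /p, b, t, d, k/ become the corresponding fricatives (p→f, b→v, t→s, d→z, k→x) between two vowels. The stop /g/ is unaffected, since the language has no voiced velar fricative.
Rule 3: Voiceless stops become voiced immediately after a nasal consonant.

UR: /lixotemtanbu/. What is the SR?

Rule 1 (nasal place assimilation): /n/ precedes the labial consonant /b/, so it assimilates in place to [m]. /lixotemtanbu/ → lixotemtambu.
Rule 2 (intervocalic spirantization): /t/ is a stop between vowels /o/ and /e/, so it spirantizes to the fricative [s]. /lixotemtambu/ → lixosemtambu.
Rule 3 (post-nasal voicing): /t/ is a voiceless stop immediately after the nasal /m/, so it voices to [d]. /lixosemtambu/ → lixosemdambu.

lixosemdambu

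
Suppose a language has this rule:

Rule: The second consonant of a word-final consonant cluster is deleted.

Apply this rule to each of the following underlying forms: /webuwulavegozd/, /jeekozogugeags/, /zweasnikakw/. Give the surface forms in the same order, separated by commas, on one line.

webuwulavegoz, jeekozogugeag, zweasnikak

/webuwulavegozd/: /d/ is the second consonant of a word-final cluster /zd/, so it deletes. → [webuwulavegoz].
/jeekozogugeags/: /s/ is the second consonant of a word-final cluster /gs/, so it deletes. → [jeekozogugeag].
/zweasnikakw/: /w/ is the second consonant of a word-final cluster /kw/, so it deletes. → [zweasnikak].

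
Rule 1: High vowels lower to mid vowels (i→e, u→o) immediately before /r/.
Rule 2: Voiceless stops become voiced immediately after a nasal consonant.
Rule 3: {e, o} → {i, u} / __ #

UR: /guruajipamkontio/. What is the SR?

Rule 1 (pre-rhotic lowering): /u/ is a high vowel immediately before /r/, so it lowers to [o]. /guruajipamkontio/ → goruajipamkontio.
Rule 2 (post-nasal voicing): /k/ is a voiceless stop immediately after the nasal /m/, so it voices to [g]. /t/ is a voiceless stop immediately after the nasal /n/, so it voices to [d]. /goruajipamkontio/ → goruajipamgondio.
Rule 3 (final vowel raising): /o/ is a mid vowel in word-final position, so it raises to [u]. /goruajipamgondio/ → goruajipamgondiu.

goruajipamgondiu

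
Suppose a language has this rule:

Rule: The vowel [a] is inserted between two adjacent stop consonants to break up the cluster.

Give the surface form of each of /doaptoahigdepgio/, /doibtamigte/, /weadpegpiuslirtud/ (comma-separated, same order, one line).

doapatoahigadepagio, doibatamigate, weadapegapiuslirtud

/doaptoahigdepgio/: /p/ and /t/ form a stop–stop cluster, so [a] is inserted between them. /g/ and /d/ form a stop–stop cluster, so [a] is inserted between them. /p/ and /g/ form a stop–stop cluster, so [a] is inserted between them. → [doapatoahigadepagio].
/doibtamigte/: /b/ and /t/ form a stop–stop cluster, so [a] is inserted between them. /g/ and /t/ form a stop–stop cluster, so [a] is inserted between them. → [doibatamigate].
/weadpegpiuslirtud/: /d/ and /p/ form a stop–stop cluster, so [a] is inserted between them. /g/ and /p/ form a stop–stop cluster, so [a] is inserted between them. → [weadapegapiuslirtud].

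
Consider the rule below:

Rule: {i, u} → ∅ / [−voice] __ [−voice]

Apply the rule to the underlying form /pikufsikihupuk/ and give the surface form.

pkfskhpk

/i/ is a high vowel flanked by voiceless consonants /p/ and /k/, so it deletes.
/u/ is a high vowel flanked by voiceless consonants /k/ and /f/, so it deletes.
/i/ is a high vowel flanked by voiceless consonants /s/ and /k/, so it deletes.
/i/ is a high vowel flanked by voiceless consonants /k/ and /h/, so it deletes.
/u/ is a high vowel flanked by voiceless consonants /h/ and /p/, so it deletes.
/u/ is a high vowel flanked by voiceless consonants /p/ and /k/, so it deletes.
Surface form: [pkfskhpk].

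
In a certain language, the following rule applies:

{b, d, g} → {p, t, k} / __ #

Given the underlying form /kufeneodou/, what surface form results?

kufeneodou

No segment of /kufeneodou/ meets the structural description of the rule, so the form surfaces unchanged.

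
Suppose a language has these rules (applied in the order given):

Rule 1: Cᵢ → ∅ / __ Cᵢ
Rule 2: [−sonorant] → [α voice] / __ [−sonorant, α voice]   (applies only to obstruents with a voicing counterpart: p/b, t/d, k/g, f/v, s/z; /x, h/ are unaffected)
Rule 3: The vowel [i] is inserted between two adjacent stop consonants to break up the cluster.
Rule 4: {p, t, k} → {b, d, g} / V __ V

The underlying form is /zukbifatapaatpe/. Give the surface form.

Rule 1 (degemination): no segment meets the environment; /zukbifatapaatpe/ is unchanged.
Rule 2 (regressive voicing assimilation): /k/ precedes the voiced obstruent /b/, so it voices to [g] by assimilation. /zukbifatapaatpe/ → zugbifatapaatpe.
Rule 3 (stop-cluster i-epenthesis): /g/ and /b/ form a stop–stop cluster, so [i] is inserted between them. /t/ and /p/ form a stop–stop cluster, so [i] is inserted between them. /zugbifatapaatpe/ → zugibifatapaatipe.
Rule 4 (intervocalic voicing): /t/ is a voiceless stop between vowels /a/ and /a/, so it voices to [d]. /p/ is a voiceless stop between vowels /a/ and /a/, so it voices to [b]. /t/ is a voiceless stop between vowels /a/ and /i/, so it voices to [d]. /p/ is a voiceless stop between vowels /i/ and /e/, so it voices to [b]. /zugibifatapaatipe/ → zugibifadabaadibe.

zugibifadabaadibe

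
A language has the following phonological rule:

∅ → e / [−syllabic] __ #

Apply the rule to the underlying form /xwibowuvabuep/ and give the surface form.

the form ends in the consonant /p/, so [e] is inserted word-finally.
Surface form: [xwibowuvabuepe].

xwibowuvabuepe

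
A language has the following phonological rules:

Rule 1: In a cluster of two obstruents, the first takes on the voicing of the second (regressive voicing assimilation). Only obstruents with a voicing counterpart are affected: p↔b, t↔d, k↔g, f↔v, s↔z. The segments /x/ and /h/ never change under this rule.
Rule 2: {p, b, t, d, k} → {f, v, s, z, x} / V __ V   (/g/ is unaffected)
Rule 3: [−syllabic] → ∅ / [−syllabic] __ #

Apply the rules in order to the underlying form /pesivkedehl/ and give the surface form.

pesifkezeh

Rule 1 (regressive voicing assimilation): /v/ precedes the voiceless obstruent /k/, so it devoices to [f] by assimilation. /pesivkedehl/ → pesifkedehl.
Rule 2 (intervocalic spirantization): /d/ is a stop between vowels /e/ and /e/, so it spirantizes to the fricative [z]. /pesifkedehl/ → pesifkezehl.
Rule 3 (final cluster simplification): /l/ is the second consonant of a word-final cluster /hl/, so it deletes. /pesifkezehl/ → pesifkezeh.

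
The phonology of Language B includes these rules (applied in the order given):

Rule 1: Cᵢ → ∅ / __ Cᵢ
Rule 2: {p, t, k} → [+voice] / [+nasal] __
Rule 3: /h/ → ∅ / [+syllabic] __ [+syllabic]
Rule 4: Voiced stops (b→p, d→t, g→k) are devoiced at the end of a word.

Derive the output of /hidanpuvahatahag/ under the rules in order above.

Rule 1 (degemination): no segment meets the environment; /hidanpuvahatahag/ is unchanged.
Rule 2 (post-nasal voicing): /p/ is a voiceless stop immediately after the nasal /n/, so it voices to [b]. /hidanpuvahatahag/ → hidanbuvahatahag.
Rule 3 (intervocalic h-deletion): /h/ occurs between vowels /a/ and /a/, so it deletes. /h/ occurs between vowels /a/ and /a/, so it deletes. /hidanbuvahatahag/ → hidanbuvaataag.
Rule 4 (final devoicing): /g/ is a voiced stop in word-final position, so it devoices to [k]. /hidanbuvaataag/ → hidanbuvaataak.

hidanbuvaataak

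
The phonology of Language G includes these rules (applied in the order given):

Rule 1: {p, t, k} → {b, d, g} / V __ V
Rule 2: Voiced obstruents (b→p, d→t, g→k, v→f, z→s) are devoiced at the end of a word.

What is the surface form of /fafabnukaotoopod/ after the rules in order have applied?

Rule 1 (intervocalic voicing): /k/ is a voiceless stop between vowels /u/ and /a/, so it voices to [g]. /t/ is a voiceless stop between vowels /o/ and /o/, so it voices to [d]. /p/ is a voiceless stop between vowels /o/ and /o/, so it voices to [b]. /fafabnukaotoopod/ → fafabnugaodoobod.
Rule 2 (final devoicing): /d/ is a voiced obstruent in word-final position, so it devoices to [t]. /fafabnugaodoobod/ → fafabnugaodoobot.

fafabnugaodoobot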